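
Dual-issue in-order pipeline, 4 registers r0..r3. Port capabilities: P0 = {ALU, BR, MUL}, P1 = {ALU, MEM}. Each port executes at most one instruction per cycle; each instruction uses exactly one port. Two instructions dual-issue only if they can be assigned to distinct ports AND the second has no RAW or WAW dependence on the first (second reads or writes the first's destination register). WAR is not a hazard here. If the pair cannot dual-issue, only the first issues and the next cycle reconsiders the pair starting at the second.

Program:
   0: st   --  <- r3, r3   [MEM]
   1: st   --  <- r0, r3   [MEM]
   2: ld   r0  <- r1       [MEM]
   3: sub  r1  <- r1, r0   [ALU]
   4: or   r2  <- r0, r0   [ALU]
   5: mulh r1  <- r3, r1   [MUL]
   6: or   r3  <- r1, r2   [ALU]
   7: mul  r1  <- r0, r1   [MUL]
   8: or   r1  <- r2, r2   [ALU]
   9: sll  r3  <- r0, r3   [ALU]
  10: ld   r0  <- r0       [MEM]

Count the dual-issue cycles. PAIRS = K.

PAIRS = 3

c0: i0 st.MEM  no-port MEM/MEM
c1: i1 st.MEM  no-port MEM/MEM
c2: i2 ld.MEM  RAW r0
c3: i3/i4 sub.ALU+or.ALU  pair
c4: i5 mulh.MUL  RAW r1
c5: i6/i7 or.ALU+mul.MUL  pair
c6: i8/i9 or.ALU+sll.ALU  pair
c7: i10 ld.MEM  tail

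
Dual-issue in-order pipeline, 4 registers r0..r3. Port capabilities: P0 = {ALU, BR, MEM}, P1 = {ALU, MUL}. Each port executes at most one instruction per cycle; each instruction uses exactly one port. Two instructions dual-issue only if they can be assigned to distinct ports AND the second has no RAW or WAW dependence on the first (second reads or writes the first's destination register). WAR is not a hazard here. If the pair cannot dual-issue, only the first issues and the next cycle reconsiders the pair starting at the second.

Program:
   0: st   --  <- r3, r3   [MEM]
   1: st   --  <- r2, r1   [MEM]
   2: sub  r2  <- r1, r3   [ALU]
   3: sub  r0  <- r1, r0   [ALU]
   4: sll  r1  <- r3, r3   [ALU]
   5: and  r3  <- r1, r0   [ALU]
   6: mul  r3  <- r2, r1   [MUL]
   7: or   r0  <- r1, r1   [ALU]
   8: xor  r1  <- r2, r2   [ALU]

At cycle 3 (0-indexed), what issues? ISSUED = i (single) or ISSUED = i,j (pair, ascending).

ISSUED = 5

#0 head=0: st i0 no-port MEM/MEM
#1 head=1: st sub i1,i2 pair
#2 head=3: sub sll i3,i4 pair
#3 head=5: and i5 WAW r3
#4 head=6: mul or i6,i7 pair
#5 head=8: xor i8 tail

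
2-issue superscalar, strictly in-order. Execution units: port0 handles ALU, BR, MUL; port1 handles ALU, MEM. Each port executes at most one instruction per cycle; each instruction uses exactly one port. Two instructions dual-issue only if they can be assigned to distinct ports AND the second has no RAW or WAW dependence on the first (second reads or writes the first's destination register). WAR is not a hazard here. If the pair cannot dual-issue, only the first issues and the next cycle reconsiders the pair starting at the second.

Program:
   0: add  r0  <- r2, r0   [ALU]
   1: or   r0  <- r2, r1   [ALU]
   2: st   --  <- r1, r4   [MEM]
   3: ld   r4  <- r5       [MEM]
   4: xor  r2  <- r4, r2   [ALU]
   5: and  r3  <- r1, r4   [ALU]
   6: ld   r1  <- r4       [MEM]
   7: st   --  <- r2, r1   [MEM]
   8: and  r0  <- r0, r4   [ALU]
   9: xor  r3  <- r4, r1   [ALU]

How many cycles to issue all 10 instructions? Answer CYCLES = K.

0. add @i0  | WAW r0
1. or st @i1&i2  | 2-wide
2. ld @i3  | RAW r4
3. xor and @i4&i5  | 2-wide
4. ld @i6  | no-port MEM/MEM
5. st and @i7&i8  | 2-wide
6. xor @i9  | tail

CYCLES = 7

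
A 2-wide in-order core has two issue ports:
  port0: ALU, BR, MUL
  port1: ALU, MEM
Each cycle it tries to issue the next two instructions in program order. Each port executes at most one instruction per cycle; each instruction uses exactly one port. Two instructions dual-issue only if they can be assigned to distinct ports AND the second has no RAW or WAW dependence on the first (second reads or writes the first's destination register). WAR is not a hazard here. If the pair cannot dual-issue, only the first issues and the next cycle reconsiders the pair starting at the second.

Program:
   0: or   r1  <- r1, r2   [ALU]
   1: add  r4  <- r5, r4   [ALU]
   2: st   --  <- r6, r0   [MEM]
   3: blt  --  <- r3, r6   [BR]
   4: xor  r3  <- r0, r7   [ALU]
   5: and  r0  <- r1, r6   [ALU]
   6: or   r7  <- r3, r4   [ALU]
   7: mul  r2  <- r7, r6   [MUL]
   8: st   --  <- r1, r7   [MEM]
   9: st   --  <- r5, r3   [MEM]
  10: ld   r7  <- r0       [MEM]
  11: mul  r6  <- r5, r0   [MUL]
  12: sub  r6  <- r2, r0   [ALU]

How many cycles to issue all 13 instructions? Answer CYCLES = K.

CYCLES = 8

#0 head=0: or;add i0,i1 pair
#1 head=2: st;blt i2,i3 pair
#2 head=4: xor;and i4,i5 pair
#3 head=6: or i6 RAW r7
#4 head=7: mul;st i7,i8 pair
#5 head=9: st i9 no-port MEM/MEM
#6 head=10: ld;mul i10,i11 pair
#7 head=12: sub i12 tail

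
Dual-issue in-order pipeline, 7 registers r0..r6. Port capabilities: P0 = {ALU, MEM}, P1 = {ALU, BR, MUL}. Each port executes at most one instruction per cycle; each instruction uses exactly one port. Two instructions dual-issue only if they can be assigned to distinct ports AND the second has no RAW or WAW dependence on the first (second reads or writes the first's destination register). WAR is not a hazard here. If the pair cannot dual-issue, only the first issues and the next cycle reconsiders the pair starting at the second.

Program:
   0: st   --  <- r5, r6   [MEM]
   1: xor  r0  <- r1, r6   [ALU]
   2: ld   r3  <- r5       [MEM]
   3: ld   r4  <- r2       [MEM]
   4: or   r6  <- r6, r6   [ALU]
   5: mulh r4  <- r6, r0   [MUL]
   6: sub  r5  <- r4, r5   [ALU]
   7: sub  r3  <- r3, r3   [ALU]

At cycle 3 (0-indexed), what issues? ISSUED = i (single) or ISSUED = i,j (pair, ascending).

ISSUED = 5

t=0 i0,i1:st/xor ; 2-wide
t=1 i2:ld ; no-port MEM/MEM
t=2 i3,i4:ld/or ; 2-wide
t=3 i5:mulh ; RAW r4
t=4 i6,i7:sub/sub ; 2-wide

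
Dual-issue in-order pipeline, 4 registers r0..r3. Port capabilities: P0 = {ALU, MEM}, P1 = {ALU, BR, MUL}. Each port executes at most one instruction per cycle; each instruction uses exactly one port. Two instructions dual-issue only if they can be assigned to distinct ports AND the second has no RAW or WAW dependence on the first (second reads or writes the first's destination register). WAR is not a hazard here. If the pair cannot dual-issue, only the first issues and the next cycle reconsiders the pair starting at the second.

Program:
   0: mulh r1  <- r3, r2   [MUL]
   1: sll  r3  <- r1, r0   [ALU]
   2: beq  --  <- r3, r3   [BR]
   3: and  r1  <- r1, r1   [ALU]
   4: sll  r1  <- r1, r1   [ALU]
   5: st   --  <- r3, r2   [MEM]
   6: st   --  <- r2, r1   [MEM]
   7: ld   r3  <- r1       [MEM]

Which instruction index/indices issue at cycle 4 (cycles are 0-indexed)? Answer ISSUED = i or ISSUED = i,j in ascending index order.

[0] i0  mulh.MUL  -- RAW r1
[1] i1  sll.ALU  -- RAW r3
[2] i2,i3  beq.BR+and.ALU  -- 2-wide
[3] i4,i5  sll.ALU+st.MEM  -- 2-wide
[4] i6  st.MEM  -- no-port MEM/MEM
[5] i7  ld.MEM  -- tail

ISSUED = 6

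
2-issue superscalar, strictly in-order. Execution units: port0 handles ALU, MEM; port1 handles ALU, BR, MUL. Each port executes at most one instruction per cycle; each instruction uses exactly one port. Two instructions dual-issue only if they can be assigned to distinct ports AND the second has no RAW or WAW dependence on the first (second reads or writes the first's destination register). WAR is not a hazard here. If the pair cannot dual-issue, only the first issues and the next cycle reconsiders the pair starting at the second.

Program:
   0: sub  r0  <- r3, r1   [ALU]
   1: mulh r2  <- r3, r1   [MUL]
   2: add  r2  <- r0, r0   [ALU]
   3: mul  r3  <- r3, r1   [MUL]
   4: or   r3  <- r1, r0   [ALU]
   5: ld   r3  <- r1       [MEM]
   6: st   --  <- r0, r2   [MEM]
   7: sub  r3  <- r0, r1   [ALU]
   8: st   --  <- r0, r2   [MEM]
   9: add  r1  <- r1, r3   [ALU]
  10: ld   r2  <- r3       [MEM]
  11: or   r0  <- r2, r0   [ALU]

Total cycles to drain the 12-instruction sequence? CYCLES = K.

CYCLES = 8

#0 head=0: sub;mulh i0,i1 dual
#1 head=2: add;mul i2,i3 dual
#2 head=4: or i4 WAW r3
#3 head=5: ld i5 no-port MEM/MEM
#4 head=6: st;sub i6,i7 dual
#5 head=8: st;add i8,i9 dual
#6 head=10: ld i10 RAW r2
#7 head=11: or i11 tail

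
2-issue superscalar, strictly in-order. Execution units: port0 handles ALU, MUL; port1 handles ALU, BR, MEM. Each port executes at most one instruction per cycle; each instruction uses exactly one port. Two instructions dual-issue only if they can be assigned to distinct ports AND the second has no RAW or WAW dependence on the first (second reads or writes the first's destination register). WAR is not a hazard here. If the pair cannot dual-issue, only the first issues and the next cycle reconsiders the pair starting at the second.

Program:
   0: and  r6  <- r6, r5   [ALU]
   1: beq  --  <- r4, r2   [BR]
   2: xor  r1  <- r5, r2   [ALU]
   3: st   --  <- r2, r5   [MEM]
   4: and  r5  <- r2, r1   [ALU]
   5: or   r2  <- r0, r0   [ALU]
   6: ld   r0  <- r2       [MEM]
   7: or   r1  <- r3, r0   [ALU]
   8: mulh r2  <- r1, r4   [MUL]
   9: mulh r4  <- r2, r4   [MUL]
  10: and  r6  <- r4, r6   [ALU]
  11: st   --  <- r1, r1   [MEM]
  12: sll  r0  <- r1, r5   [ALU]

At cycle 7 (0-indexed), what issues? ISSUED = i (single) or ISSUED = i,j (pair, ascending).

ISSUED = 10,11

t=0 i0/i1:and+beq ; 2-wide
t=1 i2/i3:xor+st ; 2-wide
t=2 i4/i5:and+or ; 2-wide
t=3 i6:ld ; RAW r0
t=4 i7:or ; RAW r1
t=5 i8:mulh ; no-port MUL/MUL
t=6 i9:mulh ; RAW r4
t=7 i10/i11:and+st ; 2-wide
t=8 i12:sll ; tail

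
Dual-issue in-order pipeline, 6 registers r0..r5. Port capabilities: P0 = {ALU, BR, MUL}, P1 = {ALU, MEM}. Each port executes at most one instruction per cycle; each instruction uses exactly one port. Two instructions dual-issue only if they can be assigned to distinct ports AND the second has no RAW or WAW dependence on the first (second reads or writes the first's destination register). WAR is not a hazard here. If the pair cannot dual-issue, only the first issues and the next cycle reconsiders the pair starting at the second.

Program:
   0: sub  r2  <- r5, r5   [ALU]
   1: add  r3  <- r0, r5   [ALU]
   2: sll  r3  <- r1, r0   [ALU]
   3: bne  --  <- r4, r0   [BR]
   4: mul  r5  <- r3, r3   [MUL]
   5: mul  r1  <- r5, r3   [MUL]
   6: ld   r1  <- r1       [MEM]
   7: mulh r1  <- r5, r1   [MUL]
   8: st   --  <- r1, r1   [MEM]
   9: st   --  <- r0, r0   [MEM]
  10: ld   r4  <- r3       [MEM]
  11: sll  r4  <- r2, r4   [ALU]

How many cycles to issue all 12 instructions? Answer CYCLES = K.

CYCLES = 10

c0: i0/i1 sub.ALU;add.ALU  2-wide
c1: i2/i3 sll.ALU;bne.BR  2-wide
c2: i4 mul.MUL  no-port MUL/MUL
c3: i5 mul.MUL  RAW+WAW r1
c4: i6 ld.MEM  RAW+WAW r1
c5: i7 mulh.MUL  RAW r1
c6: i8 st.MEM  no-port MEM/MEM
c7: i9 st.MEM  no-port MEM/MEM
c8: i10 ld.MEM  RAW+WAW r4
c9: i11 sll.ALU  tail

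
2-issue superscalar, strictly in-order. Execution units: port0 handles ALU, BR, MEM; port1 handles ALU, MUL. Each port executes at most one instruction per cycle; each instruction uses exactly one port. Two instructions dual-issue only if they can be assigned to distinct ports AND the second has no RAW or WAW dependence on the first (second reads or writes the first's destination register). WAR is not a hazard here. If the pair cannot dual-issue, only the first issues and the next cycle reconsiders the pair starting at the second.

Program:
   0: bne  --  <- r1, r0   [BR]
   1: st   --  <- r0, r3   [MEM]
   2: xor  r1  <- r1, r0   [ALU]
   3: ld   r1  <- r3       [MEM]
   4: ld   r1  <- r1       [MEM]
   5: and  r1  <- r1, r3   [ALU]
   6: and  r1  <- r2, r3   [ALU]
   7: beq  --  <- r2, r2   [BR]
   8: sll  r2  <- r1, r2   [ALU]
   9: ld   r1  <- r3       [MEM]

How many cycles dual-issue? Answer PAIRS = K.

t=0 i0:bne ; no-port BR/MEM
t=1 i1+i2:st xor ; pair
t=2 i3:ld ; no-port MEM/MEM
t=3 i4:ld ; RAW+WAW r1
t=4 i5:and ; WAW r1
t=5 i6+i7:and beq ; pair
t=6 i8+i9:sll ld ; pair

PAIRS = 3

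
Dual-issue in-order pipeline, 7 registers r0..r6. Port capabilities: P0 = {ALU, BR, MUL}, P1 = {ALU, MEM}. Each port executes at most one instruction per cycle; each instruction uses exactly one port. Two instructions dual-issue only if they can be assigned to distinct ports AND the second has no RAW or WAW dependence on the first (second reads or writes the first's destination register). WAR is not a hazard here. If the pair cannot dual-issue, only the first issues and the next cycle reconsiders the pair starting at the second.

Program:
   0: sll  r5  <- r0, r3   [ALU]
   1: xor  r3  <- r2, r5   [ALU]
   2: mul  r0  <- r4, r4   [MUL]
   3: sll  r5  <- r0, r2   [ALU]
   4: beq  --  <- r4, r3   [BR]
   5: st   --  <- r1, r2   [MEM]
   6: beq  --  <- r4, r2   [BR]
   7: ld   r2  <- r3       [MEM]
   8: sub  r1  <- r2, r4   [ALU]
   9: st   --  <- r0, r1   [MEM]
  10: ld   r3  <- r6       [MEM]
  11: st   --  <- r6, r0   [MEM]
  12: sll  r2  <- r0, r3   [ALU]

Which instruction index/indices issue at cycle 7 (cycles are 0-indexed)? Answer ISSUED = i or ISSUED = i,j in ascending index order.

ISSUED = 10

t=0 i0:sll.ALU ; RAW r5
t=1 i1&i2:xor.ALU mul.MUL ; dual
t=2 i3&i4:sll.ALU beq.BR ; dual
t=3 i5&i6:st.MEM beq.BR ; dual
t=4 i7:ld.MEM ; RAW r2
t=5 i8:sub.ALU ; RAW r1
t=6 i9:st.MEM ; no-port MEM/MEM
t=7 i10:ld.MEM ; no-port MEM/MEM
t=8 i11&i12:st.MEM sll.ALU ; dual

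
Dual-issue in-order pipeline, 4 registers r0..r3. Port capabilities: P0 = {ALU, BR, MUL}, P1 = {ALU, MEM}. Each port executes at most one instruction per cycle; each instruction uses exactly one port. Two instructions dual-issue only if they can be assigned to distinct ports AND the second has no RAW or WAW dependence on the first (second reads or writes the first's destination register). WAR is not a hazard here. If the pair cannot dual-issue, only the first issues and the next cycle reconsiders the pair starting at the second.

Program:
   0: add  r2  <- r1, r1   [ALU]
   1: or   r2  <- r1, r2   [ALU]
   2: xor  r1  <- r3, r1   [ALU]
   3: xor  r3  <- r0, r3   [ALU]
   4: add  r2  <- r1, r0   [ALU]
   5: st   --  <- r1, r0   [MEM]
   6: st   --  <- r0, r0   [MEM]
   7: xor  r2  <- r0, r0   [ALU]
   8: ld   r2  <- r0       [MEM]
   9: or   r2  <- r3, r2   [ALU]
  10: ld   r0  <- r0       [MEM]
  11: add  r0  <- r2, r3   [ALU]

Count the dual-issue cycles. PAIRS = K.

PAIRS = 4

  cy0 -> i0 (add) RAW+WAW r2
  cy1 -> i1&i2 (or;xor) 2-wide
  cy2 -> i3&i4 (xor;add) 2-wide
  cy3 -> i5 (st) no-port MEM/MEM
  cy4 -> i6&i7 (st;xor) 2-wide
  cy5 -> i8 (ld) RAW+WAW r2
  cy6 -> i9&i10 (or;ld) 2-wide
  cy7 -> i11 (add) tail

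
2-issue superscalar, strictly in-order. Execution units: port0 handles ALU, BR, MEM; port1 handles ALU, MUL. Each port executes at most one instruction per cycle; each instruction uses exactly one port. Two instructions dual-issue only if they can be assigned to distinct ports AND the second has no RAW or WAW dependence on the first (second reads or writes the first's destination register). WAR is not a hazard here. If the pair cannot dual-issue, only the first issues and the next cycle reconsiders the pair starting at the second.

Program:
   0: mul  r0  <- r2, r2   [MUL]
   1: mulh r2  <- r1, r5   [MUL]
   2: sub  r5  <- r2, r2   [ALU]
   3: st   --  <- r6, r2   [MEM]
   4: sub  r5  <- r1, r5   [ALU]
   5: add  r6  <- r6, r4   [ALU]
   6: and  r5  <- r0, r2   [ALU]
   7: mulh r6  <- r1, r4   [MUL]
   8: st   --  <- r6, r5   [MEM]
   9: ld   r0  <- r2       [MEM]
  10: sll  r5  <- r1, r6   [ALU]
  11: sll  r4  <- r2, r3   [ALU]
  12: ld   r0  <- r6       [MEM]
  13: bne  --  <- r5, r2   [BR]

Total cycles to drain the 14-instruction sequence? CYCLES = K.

CYCLES = 9

[0] i0  mul  -- no-port MUL/MUL
[1] i1  mulh  -- RAW r2
[2] i2/i3  sub;st  -- 2-wide
[3] i4/i5  sub;add  -- 2-wide
[4] i6/i7  and;mulh  -- 2-wide
[5] i8  st  -- no-port MEM/MEM
[6] i9/i10  ld;sll  -- 2-wide
[7] i11/i12  sll;ld  -- 2-wide
[8] i13  bne  -- tail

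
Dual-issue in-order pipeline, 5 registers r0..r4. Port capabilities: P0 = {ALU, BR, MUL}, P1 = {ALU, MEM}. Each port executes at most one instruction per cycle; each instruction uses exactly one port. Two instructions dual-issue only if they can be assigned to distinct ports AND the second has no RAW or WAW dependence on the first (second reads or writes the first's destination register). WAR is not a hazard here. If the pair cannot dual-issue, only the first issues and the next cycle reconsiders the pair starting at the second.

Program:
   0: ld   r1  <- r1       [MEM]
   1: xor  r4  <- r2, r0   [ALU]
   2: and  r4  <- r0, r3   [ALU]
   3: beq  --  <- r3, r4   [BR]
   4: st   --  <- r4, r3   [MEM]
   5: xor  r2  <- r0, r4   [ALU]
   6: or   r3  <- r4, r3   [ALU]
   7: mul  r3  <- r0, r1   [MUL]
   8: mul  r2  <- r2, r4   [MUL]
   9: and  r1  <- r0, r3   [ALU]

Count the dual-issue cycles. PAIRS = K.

PAIRS = 4

t=0 i0+i1:ld.MEM;xor.ALU ; 2-wide
t=1 i2:and.ALU ; RAW r4
t=2 i3+i4:beq.BR;st.MEM ; 2-wide
t=3 i5+i6:xor.ALU;or.ALU ; 2-wide
t=4 i7:mul.MUL ; no-port MUL/MUL
t=5 i8+i9:mul.MUL;and.ALU ; 2-wide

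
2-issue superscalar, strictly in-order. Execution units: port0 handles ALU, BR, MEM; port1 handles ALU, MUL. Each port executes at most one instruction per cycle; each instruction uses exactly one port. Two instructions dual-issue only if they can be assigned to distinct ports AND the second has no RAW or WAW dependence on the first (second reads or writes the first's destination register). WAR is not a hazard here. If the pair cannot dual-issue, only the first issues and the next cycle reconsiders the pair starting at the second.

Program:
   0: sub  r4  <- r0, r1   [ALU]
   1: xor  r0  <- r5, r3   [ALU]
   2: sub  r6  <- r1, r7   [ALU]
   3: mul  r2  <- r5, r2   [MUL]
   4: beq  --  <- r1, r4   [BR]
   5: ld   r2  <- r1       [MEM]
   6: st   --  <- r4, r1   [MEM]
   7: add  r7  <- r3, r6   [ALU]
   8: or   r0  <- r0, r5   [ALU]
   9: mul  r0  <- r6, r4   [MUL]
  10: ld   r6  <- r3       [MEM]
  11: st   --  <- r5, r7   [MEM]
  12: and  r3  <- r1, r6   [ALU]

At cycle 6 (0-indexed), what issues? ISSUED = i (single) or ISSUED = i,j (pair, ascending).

0. sub;xor @i0,i1  | 2-wide
1. sub;mul @i2,i3  | 2-wide
2. beq @i4  | no-port BR/MEM
3. ld @i5  | no-port MEM/MEM
4. st;add @i6,i7  | 2-wide
5. or @i8  | WAW r0
6. mul;ld @i9,i10  | 2-wide
7. st;and @i11,i12  | 2-wide

ISSUED = 9,10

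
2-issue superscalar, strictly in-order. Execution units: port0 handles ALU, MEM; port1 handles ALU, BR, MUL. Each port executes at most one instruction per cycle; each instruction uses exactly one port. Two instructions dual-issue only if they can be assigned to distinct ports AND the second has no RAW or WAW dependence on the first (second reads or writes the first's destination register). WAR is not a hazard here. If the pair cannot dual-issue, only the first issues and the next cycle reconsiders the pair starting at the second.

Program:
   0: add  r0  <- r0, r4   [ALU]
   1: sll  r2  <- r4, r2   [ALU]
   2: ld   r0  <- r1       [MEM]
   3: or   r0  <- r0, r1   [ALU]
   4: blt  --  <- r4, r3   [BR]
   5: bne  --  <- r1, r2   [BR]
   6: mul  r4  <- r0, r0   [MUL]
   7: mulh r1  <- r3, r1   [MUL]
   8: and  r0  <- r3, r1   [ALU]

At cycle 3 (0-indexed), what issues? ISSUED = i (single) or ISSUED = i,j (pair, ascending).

c0: i0&i1 add.ALU;sll.ALU  pair
c1: i2 ld.MEM  RAW+WAW r0
c2: i3&i4 or.ALU;blt.BR  pair
c3: i5 bne.BR  no-port BR/MUL
c4: i6 mul.MUL  no-port MUL/MUL
c5: i7 mulh.MUL  RAW r1
c6: i8 and.ALU  tail

ISSUED = 5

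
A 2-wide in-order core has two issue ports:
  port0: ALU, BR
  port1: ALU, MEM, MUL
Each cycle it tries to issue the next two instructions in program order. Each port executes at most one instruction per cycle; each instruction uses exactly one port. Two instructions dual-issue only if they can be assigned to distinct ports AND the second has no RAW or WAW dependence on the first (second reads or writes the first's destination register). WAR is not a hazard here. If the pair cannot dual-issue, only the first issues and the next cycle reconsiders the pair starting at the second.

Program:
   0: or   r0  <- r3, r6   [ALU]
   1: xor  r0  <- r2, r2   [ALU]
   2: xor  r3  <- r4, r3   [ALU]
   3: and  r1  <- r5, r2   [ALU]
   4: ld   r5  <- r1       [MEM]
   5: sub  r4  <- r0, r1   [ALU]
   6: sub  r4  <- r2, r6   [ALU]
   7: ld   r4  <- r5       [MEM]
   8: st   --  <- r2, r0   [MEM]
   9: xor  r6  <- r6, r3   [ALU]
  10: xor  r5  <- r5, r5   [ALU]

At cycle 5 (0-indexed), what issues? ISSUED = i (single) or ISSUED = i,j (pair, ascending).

ISSUED = 7

  cy0 -> i0 (or) WAW r0
  cy1 -> i1&i2 (xor+xor) dual
  cy2 -> i3 (and) RAW r1
  cy3 -> i4&i5 (ld+sub) dual
  cy4 -> i6 (sub) WAW r4
  cy5 -> i7 (ld) no-port MEM/MEM
  cy6 -> i8&i9 (st+xor) dual
  cy7 -> i10 (xor) tail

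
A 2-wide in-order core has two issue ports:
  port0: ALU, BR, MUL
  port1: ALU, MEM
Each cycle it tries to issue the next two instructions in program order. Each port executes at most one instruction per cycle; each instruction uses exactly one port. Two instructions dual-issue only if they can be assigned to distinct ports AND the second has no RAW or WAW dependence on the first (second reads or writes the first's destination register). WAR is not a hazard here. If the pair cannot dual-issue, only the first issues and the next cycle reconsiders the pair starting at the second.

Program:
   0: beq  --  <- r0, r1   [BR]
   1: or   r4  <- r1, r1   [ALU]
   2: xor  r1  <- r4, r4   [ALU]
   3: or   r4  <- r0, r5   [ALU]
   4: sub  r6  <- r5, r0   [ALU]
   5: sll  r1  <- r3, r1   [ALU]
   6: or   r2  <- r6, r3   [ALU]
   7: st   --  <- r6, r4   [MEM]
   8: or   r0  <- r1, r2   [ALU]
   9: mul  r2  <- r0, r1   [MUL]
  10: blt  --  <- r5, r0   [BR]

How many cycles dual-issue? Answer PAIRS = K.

t=0 i0&i1:beq;or ; pair
t=1 i2&i3:xor;or ; pair
t=2 i4&i5:sub;sll ; pair
t=3 i6&i7:or;st ; pair
t=4 i8:or ; RAW r0
t=5 i9:mul ; no-port MUL/BR
t=6 i10:blt ; tail

PAIRS = 4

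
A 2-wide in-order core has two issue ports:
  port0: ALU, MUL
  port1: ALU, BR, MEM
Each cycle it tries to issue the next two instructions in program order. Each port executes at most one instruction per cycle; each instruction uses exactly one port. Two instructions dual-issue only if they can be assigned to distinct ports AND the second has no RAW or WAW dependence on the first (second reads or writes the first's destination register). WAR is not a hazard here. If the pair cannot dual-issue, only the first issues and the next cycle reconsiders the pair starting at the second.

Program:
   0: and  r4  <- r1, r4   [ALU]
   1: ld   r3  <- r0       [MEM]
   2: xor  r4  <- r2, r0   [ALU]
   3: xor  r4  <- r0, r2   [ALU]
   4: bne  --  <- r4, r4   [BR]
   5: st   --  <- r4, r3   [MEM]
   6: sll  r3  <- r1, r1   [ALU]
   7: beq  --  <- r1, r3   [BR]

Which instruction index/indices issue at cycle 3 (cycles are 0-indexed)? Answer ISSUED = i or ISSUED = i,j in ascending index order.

ISSUED = 4

c0: i0/i1 and.ALU ld.MEM  pair
c1: i2 xor.ALU  WAW r4
c2: i3 xor.ALU  RAW r4
c3: i4 bne.BR  no-port BR/MEM
c4: i5/i6 st.MEM sll.ALU  pair
c5: i7 beq.BR  tail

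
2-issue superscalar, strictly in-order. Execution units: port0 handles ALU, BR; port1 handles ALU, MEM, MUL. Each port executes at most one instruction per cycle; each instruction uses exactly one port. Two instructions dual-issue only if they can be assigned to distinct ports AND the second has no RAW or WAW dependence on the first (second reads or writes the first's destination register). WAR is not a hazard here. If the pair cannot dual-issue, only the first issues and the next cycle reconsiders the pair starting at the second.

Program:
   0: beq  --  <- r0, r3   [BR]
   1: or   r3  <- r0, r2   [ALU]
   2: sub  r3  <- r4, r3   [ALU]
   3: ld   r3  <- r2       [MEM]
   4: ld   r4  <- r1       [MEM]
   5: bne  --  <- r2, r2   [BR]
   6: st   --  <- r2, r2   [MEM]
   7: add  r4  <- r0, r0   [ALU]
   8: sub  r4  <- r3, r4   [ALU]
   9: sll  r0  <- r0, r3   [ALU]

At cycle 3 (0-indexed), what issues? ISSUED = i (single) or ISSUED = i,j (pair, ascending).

c0: i0,i1 beq.BR or.ALU  2-wide
c1: i2 sub.ALU  WAW r3
c2: i3 ld.MEM  no-port MEM/MEM
c3: i4,i5 ld.MEM bne.BR  2-wide
c4: i6,i7 st.MEM add.ALU  2-wide
c5: i8,i9 sub.ALU sll.ALU  2-wide

ISSUED = 4,5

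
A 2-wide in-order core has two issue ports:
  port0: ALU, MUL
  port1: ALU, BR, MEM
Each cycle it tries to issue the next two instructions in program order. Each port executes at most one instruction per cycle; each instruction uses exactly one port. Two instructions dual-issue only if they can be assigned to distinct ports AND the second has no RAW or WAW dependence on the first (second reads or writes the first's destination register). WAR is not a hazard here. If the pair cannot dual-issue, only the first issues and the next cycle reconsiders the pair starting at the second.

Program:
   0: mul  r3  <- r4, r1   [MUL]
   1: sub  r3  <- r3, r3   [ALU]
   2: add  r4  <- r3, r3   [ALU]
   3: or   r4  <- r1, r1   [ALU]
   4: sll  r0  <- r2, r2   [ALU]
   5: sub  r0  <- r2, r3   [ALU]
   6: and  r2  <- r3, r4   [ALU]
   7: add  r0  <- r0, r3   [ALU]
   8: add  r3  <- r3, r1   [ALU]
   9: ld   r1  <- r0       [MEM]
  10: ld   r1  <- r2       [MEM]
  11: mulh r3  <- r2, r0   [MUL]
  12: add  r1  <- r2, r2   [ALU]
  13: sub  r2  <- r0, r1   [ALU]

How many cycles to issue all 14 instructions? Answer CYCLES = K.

CYCLES = 10

  cy0 -> i0 (mul.MUL) RAW+WAW r3
  cy1 -> i1 (sub.ALU) RAW r3
  cy2 -> i2 (add.ALU) WAW r4
  cy3 -> i3+i4 (or.ALU/sll.ALU) 2-wide
  cy4 -> i5+i6 (sub.ALU/and.ALU) 2-wide
  cy5 -> i7+i8 (add.ALU/add.ALU) 2-wide
  cy6 -> i9 (ld.MEM) no-port MEM/MEM
  cy7 -> i10+i11 (ld.MEM/mulh.MUL) 2-wide
  cy8 -> i12 (add.ALU) RAW r1
  cy9 -> i13 (sub.ALU) tail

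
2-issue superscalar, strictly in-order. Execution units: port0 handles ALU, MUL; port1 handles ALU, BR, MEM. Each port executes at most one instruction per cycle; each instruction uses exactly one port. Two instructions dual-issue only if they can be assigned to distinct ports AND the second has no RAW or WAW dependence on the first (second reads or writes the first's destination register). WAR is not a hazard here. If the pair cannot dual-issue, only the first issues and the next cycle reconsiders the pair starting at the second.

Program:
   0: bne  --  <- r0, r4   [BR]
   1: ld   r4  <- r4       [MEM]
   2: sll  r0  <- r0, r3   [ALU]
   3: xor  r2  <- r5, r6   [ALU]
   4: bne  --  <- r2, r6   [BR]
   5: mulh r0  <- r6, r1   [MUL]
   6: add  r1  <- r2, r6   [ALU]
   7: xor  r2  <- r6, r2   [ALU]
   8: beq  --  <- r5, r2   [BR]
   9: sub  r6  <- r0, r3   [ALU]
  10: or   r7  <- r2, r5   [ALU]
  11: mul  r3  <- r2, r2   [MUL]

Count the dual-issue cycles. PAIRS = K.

PAIRS = 5

#0 head=0: bne.BR i0 no-port BR/MEM
#1 head=1: ld.MEM;sll.ALU i1,i2 dual
#2 head=3: xor.ALU i3 RAW r2
#3 head=4: bne.BR;mulh.MUL i4,i5 dual
#4 head=6: add.ALU;xor.ALU i6,i7 dual
#5 head=8: beq.BR;sub.ALU i8,i9 dual
#6 head=10: or.ALU;mul.MUL i10,i11 dual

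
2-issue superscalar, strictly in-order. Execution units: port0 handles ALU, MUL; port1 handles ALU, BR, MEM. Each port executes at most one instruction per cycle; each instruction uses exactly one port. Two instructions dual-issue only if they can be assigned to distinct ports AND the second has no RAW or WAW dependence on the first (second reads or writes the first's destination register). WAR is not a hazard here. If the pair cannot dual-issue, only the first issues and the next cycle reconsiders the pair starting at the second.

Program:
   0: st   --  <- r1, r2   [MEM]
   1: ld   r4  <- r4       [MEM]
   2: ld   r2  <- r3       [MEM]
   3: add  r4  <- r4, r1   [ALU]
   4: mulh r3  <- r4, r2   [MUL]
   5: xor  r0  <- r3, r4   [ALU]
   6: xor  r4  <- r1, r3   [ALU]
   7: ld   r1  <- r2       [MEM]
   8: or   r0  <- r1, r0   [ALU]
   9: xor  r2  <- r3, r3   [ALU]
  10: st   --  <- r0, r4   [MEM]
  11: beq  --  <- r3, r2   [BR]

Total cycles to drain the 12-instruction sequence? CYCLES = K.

0. st @i0  | no-port MEM/MEM
1. ld @i1  | no-port MEM/MEM
2. ld;add @i2+i3  | dual
3. mulh @i4  | RAW r3
4. xor;xor @i5+i6  | dual
5. ld @i7  | RAW r1
6. or;xor @i8+i9  | dual
7. st @i10  | no-port MEM/BR
8. beq @i11  | tail

CYCLES = 9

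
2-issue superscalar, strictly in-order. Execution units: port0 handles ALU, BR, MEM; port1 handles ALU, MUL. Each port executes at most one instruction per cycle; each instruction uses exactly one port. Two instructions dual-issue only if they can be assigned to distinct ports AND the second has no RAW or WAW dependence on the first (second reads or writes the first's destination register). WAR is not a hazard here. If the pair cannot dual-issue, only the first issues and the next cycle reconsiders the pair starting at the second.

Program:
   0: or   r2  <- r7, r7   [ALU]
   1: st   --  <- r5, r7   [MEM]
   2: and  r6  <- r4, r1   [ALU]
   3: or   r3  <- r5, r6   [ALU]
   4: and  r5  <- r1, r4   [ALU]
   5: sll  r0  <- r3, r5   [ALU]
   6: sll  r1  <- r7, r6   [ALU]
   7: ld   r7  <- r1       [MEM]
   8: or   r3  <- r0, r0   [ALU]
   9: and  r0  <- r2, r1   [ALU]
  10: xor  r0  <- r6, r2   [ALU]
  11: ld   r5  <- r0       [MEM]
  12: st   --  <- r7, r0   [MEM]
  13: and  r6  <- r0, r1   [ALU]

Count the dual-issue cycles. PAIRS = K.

c0: i0/i1 or.ALU st.MEM  pair
c1: i2 and.ALU  RAW r6
c2: i3/i4 or.ALU and.ALU  pair
c3: i5/i6 sll.ALU sll.ALU  pair
c4: i7/i8 ld.MEM or.ALU  pair
c5: i9 and.ALU  WAW r0
c6: i10 xor.ALU  RAW r0
c7: i11 ld.MEM  no-port MEM/MEM
c8: i12/i13 st.MEM and.ALU  pair

PAIRS = 5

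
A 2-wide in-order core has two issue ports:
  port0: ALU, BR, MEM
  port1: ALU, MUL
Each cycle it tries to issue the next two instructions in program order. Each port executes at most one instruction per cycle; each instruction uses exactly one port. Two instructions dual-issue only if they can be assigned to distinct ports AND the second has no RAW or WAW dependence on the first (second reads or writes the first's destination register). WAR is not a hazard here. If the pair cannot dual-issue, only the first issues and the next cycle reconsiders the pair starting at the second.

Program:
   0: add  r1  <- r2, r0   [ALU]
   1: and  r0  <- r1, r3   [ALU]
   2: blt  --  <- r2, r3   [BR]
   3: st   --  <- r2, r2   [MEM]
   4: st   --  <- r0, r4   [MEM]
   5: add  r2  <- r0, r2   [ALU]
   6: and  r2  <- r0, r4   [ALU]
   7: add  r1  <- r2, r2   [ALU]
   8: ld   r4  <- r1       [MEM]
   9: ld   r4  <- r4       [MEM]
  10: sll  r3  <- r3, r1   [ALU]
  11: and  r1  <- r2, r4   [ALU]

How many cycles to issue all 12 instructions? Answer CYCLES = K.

CYCLES = 9

0. add.ALU @i0  | RAW r1
1. and.ALU blt.BR @i1+i2  | 2-wide
2. st.MEM @i3  | no-port MEM/MEM
3. st.MEM add.ALU @i4+i5  | 2-wide
4. and.ALU @i6  | RAW r2
5. add.ALU @i7  | RAW r1
6. ld.MEM @i8  | no-port MEM/MEM
7. ld.MEM sll.ALU @i9+i10  | 2-wide
8. and.ALU @i11  | tail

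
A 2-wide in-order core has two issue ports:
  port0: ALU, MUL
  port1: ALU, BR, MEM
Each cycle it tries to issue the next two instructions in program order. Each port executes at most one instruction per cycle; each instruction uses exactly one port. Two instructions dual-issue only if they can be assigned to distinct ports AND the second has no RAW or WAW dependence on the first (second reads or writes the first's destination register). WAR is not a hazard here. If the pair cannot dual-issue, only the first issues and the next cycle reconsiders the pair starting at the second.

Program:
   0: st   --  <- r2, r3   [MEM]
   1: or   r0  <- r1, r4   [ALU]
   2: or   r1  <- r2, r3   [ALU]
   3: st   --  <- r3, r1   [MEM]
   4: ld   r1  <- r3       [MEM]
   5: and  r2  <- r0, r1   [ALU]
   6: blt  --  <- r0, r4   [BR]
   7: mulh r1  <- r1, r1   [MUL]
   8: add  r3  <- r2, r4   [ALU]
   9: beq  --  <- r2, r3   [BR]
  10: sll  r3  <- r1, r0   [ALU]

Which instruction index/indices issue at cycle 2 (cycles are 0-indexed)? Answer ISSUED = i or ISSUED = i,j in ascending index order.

0. st.MEM+or.ALU @i0+i1  | pair
1. or.ALU @i2  | RAW r1
2. st.MEM @i3  | no-port MEM/MEM
3. ld.MEM @i4  | RAW r1
4. and.ALU+blt.BR @i5+i6  | pair
5. mulh.MUL+add.ALU @i7+i8  | pair
6. beq.BR+sll.ALU @i9+i10  | pair

ISSUED = 3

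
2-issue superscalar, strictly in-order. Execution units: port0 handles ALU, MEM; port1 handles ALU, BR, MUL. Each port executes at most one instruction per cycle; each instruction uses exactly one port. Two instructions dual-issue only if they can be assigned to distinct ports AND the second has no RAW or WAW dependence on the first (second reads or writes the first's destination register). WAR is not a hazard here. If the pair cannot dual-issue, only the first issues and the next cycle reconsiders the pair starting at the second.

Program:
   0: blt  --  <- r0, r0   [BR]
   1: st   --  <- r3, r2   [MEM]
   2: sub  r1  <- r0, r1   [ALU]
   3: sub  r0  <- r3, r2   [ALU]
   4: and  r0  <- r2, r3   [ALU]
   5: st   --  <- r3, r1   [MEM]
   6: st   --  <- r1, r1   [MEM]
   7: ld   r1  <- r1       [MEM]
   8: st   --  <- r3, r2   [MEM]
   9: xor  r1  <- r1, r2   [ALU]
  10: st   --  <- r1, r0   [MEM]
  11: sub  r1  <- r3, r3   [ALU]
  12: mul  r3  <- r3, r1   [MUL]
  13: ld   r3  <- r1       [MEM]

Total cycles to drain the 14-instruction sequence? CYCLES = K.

t=0 i0/i1:blt;st ; pair
t=1 i2/i3:sub;sub ; pair
t=2 i4/i5:and;st ; pair
t=3 i6:st ; no-port MEM/MEM
t=4 i7:ld ; no-port MEM/MEM
t=5 i8/i9:st;xor ; pair
t=6 i10/i11:st;sub ; pair
t=7 i12:mul ; WAW r3
t=8 i13:ld ; tail

CYCLES = 9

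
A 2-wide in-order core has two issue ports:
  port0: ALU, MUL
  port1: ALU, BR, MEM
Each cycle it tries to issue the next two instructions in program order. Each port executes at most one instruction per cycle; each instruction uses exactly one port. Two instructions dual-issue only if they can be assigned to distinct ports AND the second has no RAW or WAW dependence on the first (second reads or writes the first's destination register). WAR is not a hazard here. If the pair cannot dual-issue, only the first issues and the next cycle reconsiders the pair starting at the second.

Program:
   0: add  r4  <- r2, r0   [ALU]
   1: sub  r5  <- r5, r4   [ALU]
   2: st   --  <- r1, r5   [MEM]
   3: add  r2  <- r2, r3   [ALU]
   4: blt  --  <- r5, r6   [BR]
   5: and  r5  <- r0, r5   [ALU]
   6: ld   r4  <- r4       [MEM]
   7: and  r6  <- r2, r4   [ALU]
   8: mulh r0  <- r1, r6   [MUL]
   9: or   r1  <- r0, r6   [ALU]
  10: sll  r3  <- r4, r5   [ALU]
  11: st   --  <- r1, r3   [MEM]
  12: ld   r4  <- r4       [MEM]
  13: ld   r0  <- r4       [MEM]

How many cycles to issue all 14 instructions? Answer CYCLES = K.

CYCLES = 11

[0] i0  add  -- RAW r4
[1] i1  sub  -- RAW r5
[2] i2/i3  st+add  -- 2-wide
[3] i4/i5  blt+and  -- 2-wide
[4] i6  ld  -- RAW r4
[5] i7  and  -- RAW r6
[6] i8  mulh  -- RAW r0
[7] i9/i10  or+sll  -- 2-wide
[8] i11  st  -- no-port MEM/MEM
[9] i12  ld  -- no-port MEM/MEM
[10] i13  ld  -- tail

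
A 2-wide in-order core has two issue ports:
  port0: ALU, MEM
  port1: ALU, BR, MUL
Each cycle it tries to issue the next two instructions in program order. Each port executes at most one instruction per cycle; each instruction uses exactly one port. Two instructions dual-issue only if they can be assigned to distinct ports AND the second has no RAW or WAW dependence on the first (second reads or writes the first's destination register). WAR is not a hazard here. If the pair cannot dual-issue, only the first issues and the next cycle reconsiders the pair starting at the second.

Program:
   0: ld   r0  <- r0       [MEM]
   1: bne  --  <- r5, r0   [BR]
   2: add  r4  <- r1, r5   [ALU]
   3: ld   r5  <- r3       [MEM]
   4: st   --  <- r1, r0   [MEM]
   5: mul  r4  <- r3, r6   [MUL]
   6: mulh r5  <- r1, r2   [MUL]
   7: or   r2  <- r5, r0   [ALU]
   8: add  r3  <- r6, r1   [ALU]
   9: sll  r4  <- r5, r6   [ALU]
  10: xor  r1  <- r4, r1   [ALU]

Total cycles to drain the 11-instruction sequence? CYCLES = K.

CYCLES = 8

  cy0 -> i0 (ld) RAW r0
  cy1 -> i1/i2 (bne add) pair
  cy2 -> i3 (ld) no-port MEM/MEM
  cy3 -> i4/i5 (st mul) pair
  cy4 -> i6 (mulh) RAW r5
  cy5 -> i7/i8 (or add) pair
  cy6 -> i9 (sll) RAW r4
  cy7 -> i10 (xor) tail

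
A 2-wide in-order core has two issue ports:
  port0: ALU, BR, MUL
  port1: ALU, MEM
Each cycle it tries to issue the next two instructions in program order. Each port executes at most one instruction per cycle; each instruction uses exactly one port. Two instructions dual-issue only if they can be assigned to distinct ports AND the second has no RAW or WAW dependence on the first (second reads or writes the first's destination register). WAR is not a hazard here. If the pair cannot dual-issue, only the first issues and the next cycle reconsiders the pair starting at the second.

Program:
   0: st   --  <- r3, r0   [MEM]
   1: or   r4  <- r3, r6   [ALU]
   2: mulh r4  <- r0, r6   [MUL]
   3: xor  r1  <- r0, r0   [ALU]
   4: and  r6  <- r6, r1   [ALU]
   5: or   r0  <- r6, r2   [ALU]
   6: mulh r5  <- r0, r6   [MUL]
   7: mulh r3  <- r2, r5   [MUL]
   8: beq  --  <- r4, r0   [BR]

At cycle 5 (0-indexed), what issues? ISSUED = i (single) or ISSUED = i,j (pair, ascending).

ISSUED = 7

0. st.MEM;or.ALU @i0,i1  | pair
1. mulh.MUL;xor.ALU @i2,i3  | pair
2. and.ALU @i4  | RAW r6
3. or.ALU @i5  | RAW r0
4. mulh.MUL @i6  | no-port MUL/MUL
5. mulh.MUL @i7  | no-port MUL/BR
6. beq.BR @i8  | tail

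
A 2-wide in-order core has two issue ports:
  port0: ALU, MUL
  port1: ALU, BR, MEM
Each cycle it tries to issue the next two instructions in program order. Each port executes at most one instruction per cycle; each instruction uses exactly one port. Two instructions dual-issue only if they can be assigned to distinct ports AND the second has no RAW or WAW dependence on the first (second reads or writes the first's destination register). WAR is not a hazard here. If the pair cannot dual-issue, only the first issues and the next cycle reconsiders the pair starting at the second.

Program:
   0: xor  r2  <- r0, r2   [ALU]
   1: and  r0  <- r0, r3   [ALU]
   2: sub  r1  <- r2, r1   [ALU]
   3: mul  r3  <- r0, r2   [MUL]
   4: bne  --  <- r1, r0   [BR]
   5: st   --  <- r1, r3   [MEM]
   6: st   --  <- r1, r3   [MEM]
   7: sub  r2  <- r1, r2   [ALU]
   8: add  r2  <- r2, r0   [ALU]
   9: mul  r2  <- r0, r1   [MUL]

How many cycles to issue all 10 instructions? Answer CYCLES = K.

t=0 i0/i1:xor/and ; pair
t=1 i2/i3:sub/mul ; pair
t=2 i4:bne ; no-port BR/MEM
t=3 i5:st ; no-port MEM/MEM
t=4 i6/i7:st/sub ; pair
t=5 i8:add ; WAW r2
t=6 i9:mul ; tail

CYCLES = 7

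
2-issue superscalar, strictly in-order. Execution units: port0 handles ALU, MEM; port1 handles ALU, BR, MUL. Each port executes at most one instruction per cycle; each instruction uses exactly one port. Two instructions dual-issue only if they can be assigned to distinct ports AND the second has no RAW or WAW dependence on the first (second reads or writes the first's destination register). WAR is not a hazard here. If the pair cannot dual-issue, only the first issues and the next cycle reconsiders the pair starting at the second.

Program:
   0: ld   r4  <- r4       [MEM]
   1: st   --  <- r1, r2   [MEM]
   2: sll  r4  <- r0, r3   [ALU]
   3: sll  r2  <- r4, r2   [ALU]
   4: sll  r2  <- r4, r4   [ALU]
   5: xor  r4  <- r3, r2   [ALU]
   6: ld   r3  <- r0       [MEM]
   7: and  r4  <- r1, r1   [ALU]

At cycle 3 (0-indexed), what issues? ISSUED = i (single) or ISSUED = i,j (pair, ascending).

[0] i0  ld.MEM  -- no-port MEM/MEM
[1] i1&i2  st.MEM sll.ALU  -- pair
[2] i3  sll.ALU  -- WAW r2
[3] i4  sll.ALU  -- RAW r2
[4] i5&i6  xor.ALU ld.MEM  -- pair
[5] i7  and.ALU  -- tail

ISSUED = 4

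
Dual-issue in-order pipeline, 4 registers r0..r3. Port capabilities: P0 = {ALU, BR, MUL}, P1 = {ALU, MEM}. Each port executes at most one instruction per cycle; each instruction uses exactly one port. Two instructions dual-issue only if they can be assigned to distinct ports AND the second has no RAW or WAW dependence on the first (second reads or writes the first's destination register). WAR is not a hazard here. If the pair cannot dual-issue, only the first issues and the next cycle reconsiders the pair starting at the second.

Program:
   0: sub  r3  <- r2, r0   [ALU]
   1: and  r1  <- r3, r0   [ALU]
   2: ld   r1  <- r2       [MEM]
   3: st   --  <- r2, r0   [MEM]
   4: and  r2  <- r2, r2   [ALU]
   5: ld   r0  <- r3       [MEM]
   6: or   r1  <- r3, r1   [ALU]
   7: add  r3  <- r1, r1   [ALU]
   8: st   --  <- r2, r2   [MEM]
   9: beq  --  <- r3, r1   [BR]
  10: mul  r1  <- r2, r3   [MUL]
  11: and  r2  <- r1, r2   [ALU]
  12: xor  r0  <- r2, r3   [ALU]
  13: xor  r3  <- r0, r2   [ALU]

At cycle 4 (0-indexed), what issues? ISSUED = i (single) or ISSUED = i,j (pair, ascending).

[0] i0  sub  -- RAW r3
[1] i1  and  -- WAW r1
[2] i2  ld  -- no-port MEM/MEM
[3] i3+i4  st/and  -- dual
[4] i5+i6  ld/or  -- dual
[5] i7+i8  add/st  -- dual
[6] i9  beq  -- no-port BR/MUL
[7] i10  mul  -- RAW r1
[8] i11  and  -- RAW r2
[9] i12  xor  -- RAW r0
[10] i13  xor  -- tail

ISSUED = 5,6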